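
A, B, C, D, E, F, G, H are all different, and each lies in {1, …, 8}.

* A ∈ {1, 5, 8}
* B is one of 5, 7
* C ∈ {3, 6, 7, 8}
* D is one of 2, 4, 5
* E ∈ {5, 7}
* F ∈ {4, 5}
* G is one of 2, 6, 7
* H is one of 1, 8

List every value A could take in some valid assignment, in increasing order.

1, 8

The 8 variables draw from only 8 values {1, 2, 3, 4, 5, 6, 7, 8}, so each is used; only C can be 3, hence C = 3.
The 7 still-open variables draw from only 7 values {1, 2, 4, 5, 6, 7, 8}, so each is used; only G can be 6, hence G = 6.
The 6 still-open variables draw from only 6 values {1, 2, 4, 5, 7, 8}, so each is used; only D can be 2, hence D = 2.
Among the 5 still-open variables, 4 fits only F (and all 5 values in {1, 4, 5, 7, 8} must be used), so F = 4.
B and E share exactly the 2 values {5, 7}; by pigeonhole those values go to them, so strike 5, 7 from A.
No further eliminations apply; A can still be any of 1, 8.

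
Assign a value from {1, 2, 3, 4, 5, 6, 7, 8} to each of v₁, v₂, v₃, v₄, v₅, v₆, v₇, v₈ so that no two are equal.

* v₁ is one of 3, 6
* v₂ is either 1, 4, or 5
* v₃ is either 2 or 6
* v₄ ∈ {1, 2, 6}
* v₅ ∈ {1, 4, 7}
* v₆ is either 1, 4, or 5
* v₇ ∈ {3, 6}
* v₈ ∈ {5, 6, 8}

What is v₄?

1

Among the 8 variables, 7 fits only v₅ (and all 8 values in {1, 2, 3, 4, 5, 6, 7, 8} must be used), so v₅ = 7.
The 7 still-open variables together cover exactly {1, 2, 3, 4, 5, 6, 8} — 7 values for 7 variables — and 8 appears only in v₈'s list, so v₈ = 8.
v₁ and v₇ between them cover only {3, 6} — a naked pair. Remove those values from v₃, v₄.
v₃ must be 2 (only option left). So v₄ can't be 2.
So v₄ = 1.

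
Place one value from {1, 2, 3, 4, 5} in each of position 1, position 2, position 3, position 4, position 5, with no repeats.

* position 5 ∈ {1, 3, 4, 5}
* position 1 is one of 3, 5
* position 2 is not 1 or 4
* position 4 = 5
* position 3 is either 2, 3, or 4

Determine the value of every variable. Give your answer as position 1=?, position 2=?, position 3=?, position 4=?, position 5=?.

position 4 must be 5 (only option left). So position 1, position 2, position 5 can't be 5.
position 1 has just one choice, so position 1 = 3. Eliminate 3 elsewhere: position 2, position 3, position 5.
position 2's domain is down to {2}, so position 2 = 2. Strike 2 from position 3.
position 3's domain is down to {4}, so position 3 = 4. Remove 4 from position 5.
position 5 has just one choice, so position 5 = 1.

position 1=3, position 2=2, position 3=4, position 4=5, position 5=1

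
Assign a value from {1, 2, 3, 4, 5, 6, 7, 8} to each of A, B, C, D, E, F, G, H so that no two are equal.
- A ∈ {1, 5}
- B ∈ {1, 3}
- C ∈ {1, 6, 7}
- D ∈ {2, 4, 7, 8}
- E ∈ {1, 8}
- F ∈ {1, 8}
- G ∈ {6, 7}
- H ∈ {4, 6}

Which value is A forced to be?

5

Among the 8 variables, 2 fits only D (and all 8 values in {1, 2, 3, 4, 5, 6, 7, 8} must be used), so D = 2.
The 7 still-open variables draw from only 7 values {1, 3, 4, 5, 6, 7, 8}, so each is used; only B can be 3, hence B = 3.
Among the 6 still-open variables, 4 fits only H (and all 6 values in {1, 4, 5, 6, 7, 8} must be used), so H = 4.
The 5 still-open variables draw from only 5 values {1, 5, 6, 7, 8}, so each is used; only A can be 5, hence A = 5.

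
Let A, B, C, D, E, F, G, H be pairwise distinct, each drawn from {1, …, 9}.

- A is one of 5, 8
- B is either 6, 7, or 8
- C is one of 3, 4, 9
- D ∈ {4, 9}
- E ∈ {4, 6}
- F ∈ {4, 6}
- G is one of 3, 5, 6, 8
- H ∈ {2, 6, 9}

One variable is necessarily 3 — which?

Among the 8 variables, 2 fits only H (and all 8 values in {2, 3, 4, 5, 6, 7, 8, 9} must be used), so H = 2.
Among the 7 still-open variables, 7 fits only B (and all 7 values in {3, 4, 5, 6, 7, 8, 9} must be used), so B = 7.
E and F share exactly the 2 values {4, 6}; by pigeonhole those values go to them, so strike 4, 6 from C, D, G.
D must be 9 (only option left). So C can't be 9.
So 3 goes to C.

C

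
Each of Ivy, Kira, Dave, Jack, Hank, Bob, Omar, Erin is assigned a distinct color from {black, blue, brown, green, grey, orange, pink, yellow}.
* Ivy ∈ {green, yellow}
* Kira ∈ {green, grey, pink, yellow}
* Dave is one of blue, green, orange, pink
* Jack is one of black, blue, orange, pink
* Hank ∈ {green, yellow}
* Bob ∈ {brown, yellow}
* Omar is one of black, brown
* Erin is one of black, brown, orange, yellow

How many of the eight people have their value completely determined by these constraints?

Among the 8 variables, grey fits only Kira (and all 8 values in {black, blue, brown, green, grey, orange, pink, yellow} must be used), so Kira = grey.
Ivy and Hank between them cover only {green, yellow} — a naked pair. Remove those values from Dave, Bob, Erin.
That leaves Bob = brown. Eliminate brown elsewhere: Omar, Erin.
Omar must be black (only option left). So Jack, Erin can't be black.
Erin must be orange (only option left). Strike orange from Dave, Jack.
Determined: Kira=grey, Bob=brown, Omar=black, Erin=orange. The other people each still have more than one consistent value. That makes 4.

4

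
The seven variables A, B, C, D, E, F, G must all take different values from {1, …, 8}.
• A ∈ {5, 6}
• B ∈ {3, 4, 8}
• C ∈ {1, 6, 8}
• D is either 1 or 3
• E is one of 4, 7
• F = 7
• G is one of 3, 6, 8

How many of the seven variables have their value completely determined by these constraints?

3

F has just one choice, so F = 7. So E can't be 7.
E must be 4 (only option left). Remove 4 from B.
Among the 5 still-open variables, 5 fits only A (and all 5 values in {1, 3, 5, 6, 8} must be used), so A = 5.
Determined: A=5, E=4, F=7. The other variables each still have more than one consistent value. That makes 3.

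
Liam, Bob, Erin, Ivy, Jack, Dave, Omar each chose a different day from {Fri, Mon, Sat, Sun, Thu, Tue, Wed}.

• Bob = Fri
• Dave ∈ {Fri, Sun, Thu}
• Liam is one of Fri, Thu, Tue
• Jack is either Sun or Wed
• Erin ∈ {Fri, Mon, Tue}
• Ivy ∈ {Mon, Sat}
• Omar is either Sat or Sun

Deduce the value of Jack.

Wed

Bob must be Fri (only option left). Eliminate Fri elsewhere: Liam, Erin, Dave.
Among the 6 still-open variables, Wed fits only Jack (and all 6 values in {Mon, Sat, Sun, Thu, Tue, Wed} must be used), so Jack = Wed.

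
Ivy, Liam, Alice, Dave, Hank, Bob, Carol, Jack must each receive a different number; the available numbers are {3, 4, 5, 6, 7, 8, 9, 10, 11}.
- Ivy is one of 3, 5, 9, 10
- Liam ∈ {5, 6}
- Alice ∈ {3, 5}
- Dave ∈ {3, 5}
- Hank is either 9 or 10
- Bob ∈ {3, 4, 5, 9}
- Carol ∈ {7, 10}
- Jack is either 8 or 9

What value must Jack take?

Among the 8 variables, 4 fits only Bob (and all 8 values in {3, 4, 5, 6, 7, 8, 9, 10} must be used), so Bob = 4.
The 7 still-open variables together cover exactly {3, 5, 6, 7, 8, 9, 10} — 7 values for 7 variables — and 6 appears only in Liam's list, so Liam = 6.
The 6 still-open variables together cover exactly {3, 5, 7, 8, 9, 10} — 6 values for 6 variables — and 7 appears only in Carol's list, so Carol = 7.
The 5 still-open variables draw from only 5 values {3, 5, 8, 9, 10}, so each is used; only Jack can be 8, hence Jack = 8.

8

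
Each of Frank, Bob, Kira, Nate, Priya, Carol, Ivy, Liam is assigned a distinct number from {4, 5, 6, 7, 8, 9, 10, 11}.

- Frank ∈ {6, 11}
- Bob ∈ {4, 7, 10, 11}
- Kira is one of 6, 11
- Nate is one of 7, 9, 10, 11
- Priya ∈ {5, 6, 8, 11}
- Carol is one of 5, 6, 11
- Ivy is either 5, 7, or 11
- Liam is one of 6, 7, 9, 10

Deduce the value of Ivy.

7

The 8 variables together cover exactly {4, 5, 6, 7, 8, 9, 10, 11} — 8 values for 8 variables — and 4 appears only in Bob's list, so Bob = 4.
Among the 7 still-open variables, 8 fits only Priya (and all 7 values in {5, 6, 7, 8, 9, 10, 11} must be used), so Priya = 8.
The 2 variables Frank and Kira are confined to {6, 11}, which locks those values in; drop them from Nate, Carol, Ivy, Liam.
That leaves Carol = 5. Strike 5 from Ivy.
So Ivy = 7.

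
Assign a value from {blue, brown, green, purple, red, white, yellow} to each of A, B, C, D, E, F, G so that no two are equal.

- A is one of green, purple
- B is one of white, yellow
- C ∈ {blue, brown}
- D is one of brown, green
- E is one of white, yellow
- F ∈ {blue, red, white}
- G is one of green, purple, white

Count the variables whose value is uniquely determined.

The 7 variables together cover exactly {blue, brown, green, purple, red, white, yellow} — 7 values for 7 variables — and red appears only in F's list, so F = red.
The 6 still-open variables draw from only 6 values {blue, brown, green, purple, white, yellow}, so each is used; only C can be blue, hence C = blue.
The 5 still-open variables together cover exactly {brown, green, purple, white, yellow} — 5 values for 5 variables — and brown appears only in D's list, so D = brown.
B and E share exactly the 2 values {white, yellow}; by pigeonhole those values go to them, so strike white, yellow from G.
Determined: C=blue, D=brown, F=red. The other variables each still have more than one consistent value. That makes 3.

3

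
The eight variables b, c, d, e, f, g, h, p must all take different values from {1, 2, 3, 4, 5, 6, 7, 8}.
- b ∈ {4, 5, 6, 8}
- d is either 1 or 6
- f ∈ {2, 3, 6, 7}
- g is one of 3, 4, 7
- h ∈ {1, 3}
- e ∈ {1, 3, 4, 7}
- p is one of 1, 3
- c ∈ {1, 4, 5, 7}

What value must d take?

Among the 8 variables, 2 fits only f (and all 8 values in {1, 2, 3, 4, 5, 6, 7, 8} must be used), so f = 2.
The 7 still-open variables together cover exactly {1, 3, 4, 5, 6, 7, 8} — 7 values for 7 variables — and 8 appears only in b's list, so b = 8.
Among the 6 still-open variables, 5 fits only c (and all 6 values in {1, 3, 4, 5, 6, 7} must be used), so c = 5.
Among the 5 still-open variables, 6 fits only d (and all 5 values in {1, 3, 4, 6, 7} must be used), so d = 6.

6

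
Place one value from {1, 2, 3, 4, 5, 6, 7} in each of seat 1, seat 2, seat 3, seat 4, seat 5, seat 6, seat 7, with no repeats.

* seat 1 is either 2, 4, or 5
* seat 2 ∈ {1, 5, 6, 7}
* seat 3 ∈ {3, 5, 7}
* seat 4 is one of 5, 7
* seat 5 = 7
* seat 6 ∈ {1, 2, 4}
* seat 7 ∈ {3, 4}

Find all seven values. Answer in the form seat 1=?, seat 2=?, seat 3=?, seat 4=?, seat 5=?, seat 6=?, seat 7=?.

seat 5's domain is down to {7}, so seat 5 = 7. So seat 2, seat 3, seat 4 can't be 7.
seat 4 must be 5 (only option left). Eliminate 5 elsewhere: seat 1, seat 2, seat 3.
That leaves seat 3 = 3. Remove 3 from seat 7.
seat 7 has just one choice, so seat 7 = 4. Eliminate 4 elsewhere: seat 1, seat 6.
That leaves seat 1 = 2. So seat 6 can't be 2.
seat 6 must be 1 (only option left). Remove 1 from seat 2.
seat 2's domain is down to {6}, so seat 2 = 6.

seat 1=2, seat 2=6, seat 3=3, seat 4=5, seat 5=7, seat 6=1, seat 7=4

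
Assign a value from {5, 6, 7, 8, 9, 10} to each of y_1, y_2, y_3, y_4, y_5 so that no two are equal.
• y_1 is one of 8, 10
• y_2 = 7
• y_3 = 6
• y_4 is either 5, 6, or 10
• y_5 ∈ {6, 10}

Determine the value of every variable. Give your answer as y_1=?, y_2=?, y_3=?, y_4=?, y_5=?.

y_1=8, y_2=7, y_3=6, y_4=5, y_5=10

y_2 must be 7 (only option left).
y_3 has just one choice, so y_3 = 6. So y_4, y_5 can't be 6.
y_5's domain is down to {10}, so y_5 = 10. Strike 10 from y_1, y_4.
y_1 has just one choice, so y_1 = 8.
y_4 must be 5 (only option left).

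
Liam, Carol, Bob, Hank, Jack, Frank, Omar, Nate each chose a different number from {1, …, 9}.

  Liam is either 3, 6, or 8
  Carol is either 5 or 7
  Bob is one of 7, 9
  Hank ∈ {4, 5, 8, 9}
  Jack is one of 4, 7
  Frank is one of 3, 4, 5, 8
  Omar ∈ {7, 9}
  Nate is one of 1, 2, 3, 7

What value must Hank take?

8

Bob and Omar share exactly the 2 values {7, 9}; by pigeonhole those values go to them, so strike 7, 9 from Carol, Hank, Jack, Nate.
Carol's domain is down to {5}, so Carol = 5. So Hank, Frank can't be 5.
Jack's domain is down to {4}, so Jack = 4. Strike 4 from Hank, Frank.
So Hank = 8.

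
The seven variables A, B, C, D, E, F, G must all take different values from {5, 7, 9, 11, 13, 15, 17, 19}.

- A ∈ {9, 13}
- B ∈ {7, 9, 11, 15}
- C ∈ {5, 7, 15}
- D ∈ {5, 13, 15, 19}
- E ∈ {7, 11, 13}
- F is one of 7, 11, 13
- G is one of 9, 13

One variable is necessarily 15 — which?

The 7 variables draw from only 7 values {5, 7, 9, 11, 13, 15, 19}, so each is used; only D can be 19, hence D = 19.
The 6 still-open variables together cover exactly {5, 7, 9, 11, 13, 15} — 6 values for 6 variables — and 5 appears only in C's list, so C = 5.
The 5 still-open variables together cover exactly {7, 9, 11, 13, 15} — 5 values for 5 variables — and 15 appears only in B's list, so B = 15.

B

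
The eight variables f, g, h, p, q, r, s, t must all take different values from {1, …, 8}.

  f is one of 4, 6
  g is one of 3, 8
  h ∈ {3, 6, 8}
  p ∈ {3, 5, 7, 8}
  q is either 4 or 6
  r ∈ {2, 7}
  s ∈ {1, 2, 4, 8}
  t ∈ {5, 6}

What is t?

The 8 variables draw from only 8 values {1, 2, 3, 4, 5, 6, 7, 8}, so each is used; only s can be 1, hence s = 1.
The 7 still-open variables draw from only 7 values {2, 3, 4, 5, 6, 7, 8}, so each is used; only r can be 2, hence r = 2.
Among the 6 still-open variables, 7 fits only p (and all 6 values in {3, 4, 5, 6, 7, 8} must be used), so p = 7.
The 5 still-open variables together cover exactly {3, 4, 5, 6, 8} — 5 values for 5 variables — and 5 appears only in t's list, so t = 5.

5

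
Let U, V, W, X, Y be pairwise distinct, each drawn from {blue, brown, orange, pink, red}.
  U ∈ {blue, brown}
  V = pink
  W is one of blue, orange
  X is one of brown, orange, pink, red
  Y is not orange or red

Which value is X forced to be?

V's domain is down to {pink}, so V = pink. So X, Y can't be pink.
The 4 still-open variables draw from only 4 values {blue, brown, orange, red}, so each is used; only X can be red, hence X = red.

red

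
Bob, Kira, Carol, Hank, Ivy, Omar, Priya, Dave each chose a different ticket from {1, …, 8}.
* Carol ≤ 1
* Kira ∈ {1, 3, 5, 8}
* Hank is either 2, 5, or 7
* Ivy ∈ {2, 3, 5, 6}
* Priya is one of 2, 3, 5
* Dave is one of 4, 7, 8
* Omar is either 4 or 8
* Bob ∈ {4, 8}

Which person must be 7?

Carol must be 1 (only option left). Strike 1 from Kira.
Among the 7 still-open variables, 6 fits only Ivy (and all 7 values in {2, 3, 4, 5, 6, 7, 8} must be used), so Ivy = 6.
The 2 variables Bob and Omar are confined to {4, 8}, which locks those values in; drop them from Kira, Dave.
So 7 goes to Dave.

Dave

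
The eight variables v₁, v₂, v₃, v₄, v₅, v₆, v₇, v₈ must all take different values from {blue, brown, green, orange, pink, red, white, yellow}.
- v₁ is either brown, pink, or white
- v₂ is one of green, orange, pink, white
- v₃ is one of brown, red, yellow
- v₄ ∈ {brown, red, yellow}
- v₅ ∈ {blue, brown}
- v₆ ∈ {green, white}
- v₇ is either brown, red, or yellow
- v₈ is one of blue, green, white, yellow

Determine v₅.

blue

The 8 variables together cover exactly {blue, brown, green, orange, pink, red, white, yellow} — 8 values for 8 variables — and orange appears only in v₂'s list, so v₂ = orange.
The 7 still-open variables together cover exactly {blue, brown, green, pink, red, white, yellow} — 7 values for 7 variables — and pink appears only in v₁'s list, so v₁ = pink.
v₃, v₄, v₇ between them cover only {brown, red, yellow} — a naked triple. Remove those values from v₅, v₈.
So v₅ = blue.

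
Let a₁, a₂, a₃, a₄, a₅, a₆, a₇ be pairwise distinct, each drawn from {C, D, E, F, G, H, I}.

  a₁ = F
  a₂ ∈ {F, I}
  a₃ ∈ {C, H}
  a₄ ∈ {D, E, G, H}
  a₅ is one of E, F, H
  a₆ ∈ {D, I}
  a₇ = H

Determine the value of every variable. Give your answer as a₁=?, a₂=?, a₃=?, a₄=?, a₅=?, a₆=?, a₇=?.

a₁=F, a₂=I, a₃=C, a₄=G, a₅=E, a₆=D, a₇=H

a₁ has just one choice, so a₁ = F. Strike F from a₂, a₅.
a₂ has just one choice, so a₂ = I. So a₆ can't be I.
That leaves a₆ = D. Strike D from a₄.
That leaves a₇ = H. So a₃, a₄, a₅ can't be H.
a₃'s domain is down to {C}, so a₃ = C.
a₅ must be E (only option left). So a₄ can't be E.
a₄'s domain is down to {G}, so a₄ = G.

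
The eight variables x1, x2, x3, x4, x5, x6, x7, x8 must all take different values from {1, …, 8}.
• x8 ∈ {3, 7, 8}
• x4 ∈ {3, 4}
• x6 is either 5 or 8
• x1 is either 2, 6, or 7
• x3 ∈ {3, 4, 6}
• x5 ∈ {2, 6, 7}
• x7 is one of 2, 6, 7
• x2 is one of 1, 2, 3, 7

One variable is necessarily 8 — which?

x8

The 8 variables draw from only 8 values {1, 2, 3, 4, 5, 6, 7, 8}, so each is used; only x2 can be 1, hence x2 = 1.
Among the 7 still-open variables, 5 fits only x6 (and all 7 values in {2, 3, 4, 5, 6, 7, 8} must be used), so x6 = 5.
Among the 6 still-open variables, 8 fits only x8 (and all 6 values in {2, 3, 4, 6, 7, 8} must be used), so x8 = 8.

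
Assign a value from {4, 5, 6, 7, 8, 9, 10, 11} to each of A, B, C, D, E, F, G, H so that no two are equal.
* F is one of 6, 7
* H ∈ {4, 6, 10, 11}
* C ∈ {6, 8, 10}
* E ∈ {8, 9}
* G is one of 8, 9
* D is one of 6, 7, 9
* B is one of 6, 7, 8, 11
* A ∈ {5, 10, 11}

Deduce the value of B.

The 8 variables draw from only 8 values {4, 5, 6, 7, 8, 9, 10, 11}, so each is used; only H can be 4, hence H = 4.
The 7 still-open variables together cover exactly {5, 6, 7, 8, 9, 10, 11} — 7 values for 7 variables — and 5 appears only in A's list, so A = 5.
The 6 still-open variables draw from only 6 values {6, 7, 8, 9, 10, 11}, so each is used; only C can be 10, hence C = 10.
The 5 still-open variables together cover exactly {6, 7, 8, 9, 11} — 5 values for 5 variables — and 11 appears only in B's list, so B = 11.

11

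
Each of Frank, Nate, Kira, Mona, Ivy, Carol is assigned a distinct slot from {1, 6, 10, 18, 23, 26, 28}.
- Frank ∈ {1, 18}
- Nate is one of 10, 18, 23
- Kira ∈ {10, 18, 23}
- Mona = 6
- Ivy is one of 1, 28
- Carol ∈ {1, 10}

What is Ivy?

28

Mona has just one choice, so Mona = 6.
Among the 5 still-open variables, 28 fits only Ivy (and all 5 values in {1, 10, 18, 23, 28} must be used), so Ivy = 28.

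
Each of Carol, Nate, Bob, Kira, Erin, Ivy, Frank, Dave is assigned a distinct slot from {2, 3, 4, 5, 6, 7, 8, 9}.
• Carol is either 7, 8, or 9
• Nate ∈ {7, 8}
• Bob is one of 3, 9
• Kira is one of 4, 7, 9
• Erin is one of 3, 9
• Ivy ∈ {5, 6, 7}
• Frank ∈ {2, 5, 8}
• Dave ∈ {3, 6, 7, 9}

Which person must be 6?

The 8 variables draw from only 8 values {2, 3, 4, 5, 6, 7, 8, 9}, so each is used; only Frank can be 2, hence Frank = 2.
Among the 7 still-open variables, 4 fits only Kira (and all 7 values in {3, 4, 5, 6, 7, 8, 9} must be used), so Kira = 4.
The 6 still-open variables draw from only 6 values {3, 5, 6, 7, 8, 9}, so each is used; only Ivy can be 5, hence Ivy = 5.
The 5 still-open variables draw from only 5 values {3, 6, 7, 8, 9}, so each is used; only Dave can be 6, hence Dave = 6.

Dave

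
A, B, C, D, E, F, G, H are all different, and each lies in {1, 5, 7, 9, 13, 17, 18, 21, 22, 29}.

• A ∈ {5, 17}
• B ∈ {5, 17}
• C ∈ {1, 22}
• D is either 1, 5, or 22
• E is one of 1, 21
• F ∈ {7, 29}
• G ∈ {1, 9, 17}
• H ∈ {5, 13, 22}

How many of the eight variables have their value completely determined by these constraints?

A and B share exactly the 2 values {5, 17}; by pigeonhole those values go to them, so strike 5, 17 from D, G, H.
The 2 variables C and D are confined to {1, 22}, which locks those values in; drop them from E, G, H.
That leaves E = 21.
G must be 9 (only option left).
H's domain is down to {13}, so H = 13.
Determined: E=21, G=9, H=13. The other variables each still have more than one consistent value. That makes 3.

3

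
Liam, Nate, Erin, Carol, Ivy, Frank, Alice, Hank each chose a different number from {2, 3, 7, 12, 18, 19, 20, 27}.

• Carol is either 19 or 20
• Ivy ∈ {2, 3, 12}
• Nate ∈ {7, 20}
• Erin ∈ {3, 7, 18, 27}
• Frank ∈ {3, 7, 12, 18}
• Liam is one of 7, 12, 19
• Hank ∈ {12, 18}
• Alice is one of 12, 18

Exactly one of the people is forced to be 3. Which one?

Frank

The 8 variables together cover exactly {2, 3, 7, 12, 18, 19, 20, 27} — 8 values for 8 variables — and 2 appears only in Ivy's list, so Ivy = 2.
The 7 still-open variables together cover exactly {3, 7, 12, 18, 19, 20, 27} — 7 values for 7 variables — and 27 appears only in Erin's list, so Erin = 27.
Among the 6 still-open variables, 3 fits only Frank (and all 6 values in {3, 7, 12, 18, 19, 20} must be used), so Frank = 3.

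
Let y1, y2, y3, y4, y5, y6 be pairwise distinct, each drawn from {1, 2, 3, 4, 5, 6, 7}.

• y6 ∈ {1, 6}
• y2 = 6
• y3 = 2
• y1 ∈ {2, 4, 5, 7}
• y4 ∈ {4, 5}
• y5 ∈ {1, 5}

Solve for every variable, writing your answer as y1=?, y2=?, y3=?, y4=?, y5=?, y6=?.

y2 must be 6 (only option left). So y6 can't be 6.
y3 must be 2 (only option left). Remove 2 from y1.
y6 must be 1 (only option left). Strike 1 from y5.
y5's domain is down to {5}, so y5 = 5. Strike 5 from y1, y4.
y4 must be 4 (only option left). So y1 can't be 4.
y1 has just one choice, so y1 = 7.

y1=7, y2=6, y3=2, y4=4, y5=5, y6=1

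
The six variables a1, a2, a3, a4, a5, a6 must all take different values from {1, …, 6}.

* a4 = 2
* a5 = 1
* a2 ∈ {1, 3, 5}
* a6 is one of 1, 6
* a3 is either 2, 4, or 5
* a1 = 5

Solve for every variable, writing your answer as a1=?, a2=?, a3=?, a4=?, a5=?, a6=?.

a1=5, a2=3, a3=4, a4=2, a5=1, a6=6

a1 must be 5 (only option left). Remove 5 from a2, a3.
a4 must be 2 (only option left). Strike 2 from a3.
a5 must be 1 (only option left). So a2, a6 can't be 1.
That leaves a6 = 6.
a2 has just one choice, so a2 = 3.
a3's domain is down to {4}, so a3 = 4.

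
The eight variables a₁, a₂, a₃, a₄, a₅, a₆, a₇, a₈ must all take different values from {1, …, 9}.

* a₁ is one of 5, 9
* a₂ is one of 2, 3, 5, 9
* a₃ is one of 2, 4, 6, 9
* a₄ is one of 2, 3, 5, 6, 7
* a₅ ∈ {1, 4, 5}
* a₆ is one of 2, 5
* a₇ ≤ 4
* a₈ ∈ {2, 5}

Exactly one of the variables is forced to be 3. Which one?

a₂

The 8 variables draw from only 8 values {1, 2, 3, 4, 5, 6, 7, 9}, so each is used; only a₄ can be 7, hence a₄ = 7.
The 7 still-open variables together cover exactly {1, 2, 3, 4, 5, 6, 9} — 7 values for 7 variables — and 6 appears only in a₃'s list, so a₃ = 6.
a₆ and a₈ between them cover only {2, 5} — a naked pair. Remove those values from a₁, a₂, a₅, a₇.
a₁ must be 9 (only option left). So a₂ can't be 9.
So 3 goes to a₂.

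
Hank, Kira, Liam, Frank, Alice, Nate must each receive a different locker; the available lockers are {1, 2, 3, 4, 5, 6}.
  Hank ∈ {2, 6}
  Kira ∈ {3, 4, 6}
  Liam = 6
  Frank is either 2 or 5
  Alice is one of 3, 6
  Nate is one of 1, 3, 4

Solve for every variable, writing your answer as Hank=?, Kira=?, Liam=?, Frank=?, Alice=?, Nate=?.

Hank=2, Kira=4, Liam=6, Frank=5, Alice=3, Nate=1

Liam must be 6 (only option left). So Hank, Kira, Alice can't be 6.
Alice's domain is down to {3}, so Alice = 3. Eliminate 3 elsewhere: Kira, Nate.
Hank must be 2 (only option left). Eliminate 2 elsewhere: Frank.
That leaves Kira = 4. Strike 4 from Nate.
Frank's domain is down to {5}, so Frank = 5.
Nate must be 1 (only option left).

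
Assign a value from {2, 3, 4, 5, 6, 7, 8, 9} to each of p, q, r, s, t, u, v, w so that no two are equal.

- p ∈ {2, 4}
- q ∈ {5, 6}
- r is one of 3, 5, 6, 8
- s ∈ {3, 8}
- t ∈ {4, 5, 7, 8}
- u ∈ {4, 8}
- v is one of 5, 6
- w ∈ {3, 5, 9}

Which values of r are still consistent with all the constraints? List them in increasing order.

Among the 8 variables, 2 fits only p (and all 8 values in {2, 3, 4, 5, 6, 7, 8, 9} must be used), so p = 2.
The 7 still-open variables draw from only 7 values {3, 4, 5, 6, 7, 8, 9}, so each is used; only t can be 7, hence t = 7.
The 6 still-open variables draw from only 6 values {3, 4, 5, 6, 8, 9}, so each is used; only u can be 4, hence u = 4.
The 5 still-open variables draw from only 5 values {3, 5, 6, 8, 9}, so each is used; only w can be 9, hence w = 9.
The 2 variables q and v are confined to {5, 6}, which locks those values in; drop them from r.
No further eliminations apply; r can still be any of 3, 8.

3, 8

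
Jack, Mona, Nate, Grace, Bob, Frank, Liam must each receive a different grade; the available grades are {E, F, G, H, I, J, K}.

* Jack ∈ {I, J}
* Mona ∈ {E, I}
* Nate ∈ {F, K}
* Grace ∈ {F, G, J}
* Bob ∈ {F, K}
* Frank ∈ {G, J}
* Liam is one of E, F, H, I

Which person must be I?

The 7 variables draw from only 7 values {E, F, G, H, I, J, K}, so each is used; only Liam can be H, hence Liam = H.
The 6 still-open variables together cover exactly {E, F, G, I, J, K} — 6 values for 6 variables — and E appears only in Mona's list, so Mona = E.
Among the 5 still-open variables, I fits only Jack (and all 5 values in {F, G, I, J, K} must be used), so Jack = I.

Jack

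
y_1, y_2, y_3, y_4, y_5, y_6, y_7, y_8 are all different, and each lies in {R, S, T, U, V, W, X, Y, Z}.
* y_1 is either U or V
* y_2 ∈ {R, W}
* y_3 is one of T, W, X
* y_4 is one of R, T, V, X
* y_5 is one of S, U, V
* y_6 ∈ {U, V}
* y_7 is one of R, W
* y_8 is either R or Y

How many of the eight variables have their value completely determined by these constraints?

The 8 variables together cover exactly {R, S, T, U, V, W, X, Y} — 8 values for 8 variables — and S appears only in y_5's list, so y_5 = S.
The 7 still-open variables draw from only 7 values {R, T, U, V, W, X, Y}, so each is used; only y_8 can be Y, hence y_8 = Y.
y_1 and y_6 between them cover only {U, V} — a naked pair. Remove those values from y_4.
The 2 variables y_2 and y_7 are confined to {R, W}, which locks those values in; drop them from y_3, y_4.
Determined: y_5=S, y_8=Y. The other variables each still have more than one consistent value. That makes 2.

2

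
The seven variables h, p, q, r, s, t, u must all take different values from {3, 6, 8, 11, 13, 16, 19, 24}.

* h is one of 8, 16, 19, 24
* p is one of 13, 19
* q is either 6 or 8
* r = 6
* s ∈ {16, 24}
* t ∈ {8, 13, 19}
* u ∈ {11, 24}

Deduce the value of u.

11

r must be 6 (only option left). Remove 6 from q.
q has just one choice, so q = 8. Remove 8 from h, t.
The 5 still-open variables draw from only 5 values {11, 13, 16, 19, 24}, so each is used; only u can be 11, hence u = 11.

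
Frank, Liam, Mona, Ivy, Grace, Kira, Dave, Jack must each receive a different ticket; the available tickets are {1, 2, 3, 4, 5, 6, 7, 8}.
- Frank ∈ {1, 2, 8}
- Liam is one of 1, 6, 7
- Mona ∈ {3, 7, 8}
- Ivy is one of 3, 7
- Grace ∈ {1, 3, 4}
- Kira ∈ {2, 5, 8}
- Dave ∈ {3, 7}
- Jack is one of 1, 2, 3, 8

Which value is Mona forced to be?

8

The 8 variables together cover exactly {1, 2, 3, 4, 5, 6, 7, 8} — 8 values for 8 variables — and 4 appears only in Grace's list, so Grace = 4.
Among the 7 still-open variables, 5 fits only Kira (and all 7 values in {1, 2, 3, 5, 6, 7, 8} must be used), so Kira = 5.
The 6 still-open variables together cover exactly {1, 2, 3, 6, 7, 8} — 6 values for 6 variables — and 6 appears only in Liam's list, so Liam = 6.
Ivy and Dave share exactly the 2 values {3, 7}; by pigeonhole those values go to them, so strike 3, 7 from Mona, Jack.
So Mona = 8.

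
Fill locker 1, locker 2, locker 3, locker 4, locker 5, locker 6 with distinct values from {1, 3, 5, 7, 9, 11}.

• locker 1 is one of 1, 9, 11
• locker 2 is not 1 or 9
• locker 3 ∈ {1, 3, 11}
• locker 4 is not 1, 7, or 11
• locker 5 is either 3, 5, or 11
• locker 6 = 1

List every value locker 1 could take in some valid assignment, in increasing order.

locker 6 must be 1 (only option left). Remove 1 from locker 1, locker 3.
The 5 still-open variables together cover exactly {3, 5, 7, 9, 11} — 5 values for 5 variables — and 7 appears only in locker 2's list, so locker 2 = 7.
No further eliminations apply; locker 1 can still be any of 9, 11.

9, 11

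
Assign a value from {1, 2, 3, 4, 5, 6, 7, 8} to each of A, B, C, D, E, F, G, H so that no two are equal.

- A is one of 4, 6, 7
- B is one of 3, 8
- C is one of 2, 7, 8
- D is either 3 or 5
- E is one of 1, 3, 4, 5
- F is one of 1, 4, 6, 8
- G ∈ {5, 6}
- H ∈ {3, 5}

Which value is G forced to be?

6

Among the 8 variables, 2 fits only C (and all 8 values in {1, 2, 3, 4, 5, 6, 7, 8} must be used), so C = 2.
The 7 still-open variables draw from only 7 values {1, 3, 4, 5, 6, 7, 8}, so each is used; only A can be 7, hence A = 7.
D and H share exactly the 2 values {3, 5}; by pigeonhole those values go to them, so strike 3, 5 from B, E, G.
So G = 6.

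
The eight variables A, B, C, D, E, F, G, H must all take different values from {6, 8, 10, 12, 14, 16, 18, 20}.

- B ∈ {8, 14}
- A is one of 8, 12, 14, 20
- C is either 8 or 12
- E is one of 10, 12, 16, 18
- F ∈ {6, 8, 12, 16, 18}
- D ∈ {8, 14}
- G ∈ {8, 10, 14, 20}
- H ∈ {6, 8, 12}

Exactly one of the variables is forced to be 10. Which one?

The 2 variables B and D are confined to {8, 14}, which locks those values in; drop them from A, C, F, G, H.
C has just one choice, so C = 12. Eliminate 12 elsewhere: A, E, F, H.
That leaves H = 6. So F can't be 6.
A must be 20 (only option left). Eliminate 20 elsewhere: G.
So 10 goes to G.

G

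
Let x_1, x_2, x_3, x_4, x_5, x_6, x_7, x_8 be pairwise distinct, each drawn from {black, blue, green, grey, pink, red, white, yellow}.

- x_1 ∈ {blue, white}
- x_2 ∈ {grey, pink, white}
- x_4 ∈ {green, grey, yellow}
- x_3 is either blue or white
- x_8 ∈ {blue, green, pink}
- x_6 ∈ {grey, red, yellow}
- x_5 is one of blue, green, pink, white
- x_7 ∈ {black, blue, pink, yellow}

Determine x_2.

grey

The 8 variables draw from only 8 values {black, blue, green, grey, pink, red, white, yellow}, so each is used; only x_7 can be black, hence x_7 = black.
Among the 7 still-open variables, red fits only x_6 (and all 7 values in {blue, green, grey, pink, red, white, yellow} must be used), so x_6 = red.
Among the 6 still-open variables, yellow fits only x_4 (and all 6 values in {blue, green, grey, pink, white, yellow} must be used), so x_4 = yellow.
The 5 still-open variables together cover exactly {blue, green, grey, pink, white} — 5 values for 5 variables — and grey appears only in x_2's list, so x_2 = grey.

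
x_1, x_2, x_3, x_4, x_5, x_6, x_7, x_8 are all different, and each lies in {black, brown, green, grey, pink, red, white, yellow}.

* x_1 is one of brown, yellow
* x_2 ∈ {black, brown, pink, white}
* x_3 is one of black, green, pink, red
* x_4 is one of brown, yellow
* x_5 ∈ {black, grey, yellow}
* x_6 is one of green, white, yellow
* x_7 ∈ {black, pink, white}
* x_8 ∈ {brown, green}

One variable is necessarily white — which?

The 8 variables together cover exactly {black, brown, green, grey, pink, red, white, yellow} — 8 values for 8 variables — and grey appears only in x_5's list, so x_5 = grey.
Among the 7 still-open variables, red fits only x_3 (and all 7 values in {black, brown, green, pink, red, white, yellow} must be used), so x_3 = red.
x_1 and x_4 between them cover only {brown, yellow} — a naked pair. Remove those values from x_2, x_6, x_8.
x_8 must be green (only option left). Eliminate green elsewhere: x_6.
So white goes to x_6.

x_6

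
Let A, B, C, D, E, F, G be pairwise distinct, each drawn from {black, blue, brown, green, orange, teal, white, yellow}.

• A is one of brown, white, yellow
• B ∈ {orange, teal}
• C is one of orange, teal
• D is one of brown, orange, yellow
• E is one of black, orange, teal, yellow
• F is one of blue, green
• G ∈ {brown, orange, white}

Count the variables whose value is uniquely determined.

B and C share exactly the 2 values {orange, teal}; by pigeonhole those values go to them, so strike orange, teal from D, E, G.
The 3 variables A, D, G are confined to {brown, white, yellow}, which locks those values in; drop them from E.
E must be black (only option left).
Determined: E=black. The other variables each still have more than one consistent value. That makes 1.

1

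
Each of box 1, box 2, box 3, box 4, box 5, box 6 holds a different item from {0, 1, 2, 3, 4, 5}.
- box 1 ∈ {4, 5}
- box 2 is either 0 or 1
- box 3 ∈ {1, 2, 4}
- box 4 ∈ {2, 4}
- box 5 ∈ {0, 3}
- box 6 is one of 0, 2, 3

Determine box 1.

5

The 6 variables draw from only 6 values {0, 1, 2, 3, 4, 5}, so each is used; only box 1 can be 5, hence box 1 = 5.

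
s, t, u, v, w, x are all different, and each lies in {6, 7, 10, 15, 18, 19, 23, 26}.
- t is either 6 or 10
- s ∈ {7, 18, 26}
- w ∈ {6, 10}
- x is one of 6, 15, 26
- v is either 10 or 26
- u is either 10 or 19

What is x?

The 2 variables t and w are confined to {6, 10}, which locks those values in; drop them from u, v, x.
That leaves u = 19.
v's domain is down to {26}, so v = 26. So s, x can't be 26.
So x = 15.

15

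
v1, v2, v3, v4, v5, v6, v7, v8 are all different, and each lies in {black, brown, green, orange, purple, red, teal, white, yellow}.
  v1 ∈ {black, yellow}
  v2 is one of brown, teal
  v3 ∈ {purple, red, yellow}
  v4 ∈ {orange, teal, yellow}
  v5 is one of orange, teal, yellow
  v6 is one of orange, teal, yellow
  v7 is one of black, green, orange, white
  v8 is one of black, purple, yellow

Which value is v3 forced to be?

v4, v5, v6 share exactly the 3 values {orange, teal, yellow}; by pigeonhole those values go to them, so strike orange, teal, yellow from v1, v2, v3, v7, v8.
v1 has just one choice, so v1 = black. Remove black from v7, v8.
v2 has just one choice, so v2 = brown.
That leaves v8 = purple. So v3 can't be purple.
So v3 = red.

red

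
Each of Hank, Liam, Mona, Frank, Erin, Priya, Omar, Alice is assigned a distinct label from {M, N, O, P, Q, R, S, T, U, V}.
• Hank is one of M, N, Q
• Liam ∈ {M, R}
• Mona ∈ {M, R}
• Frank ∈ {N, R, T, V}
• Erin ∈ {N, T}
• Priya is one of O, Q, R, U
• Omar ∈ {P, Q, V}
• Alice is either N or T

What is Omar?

P

Liam and Mona share exactly the 2 values {M, R}; by pigeonhole those values go to them, so strike M, R from Hank, Frank, Priya.
The 2 variables Erin and Alice are confined to {N, T}, which locks those values in; drop them from Hank, Frank.
Hank's domain is down to {Q}, so Hank = Q. Eliminate Q elsewhere: Priya, Omar.
Frank must be V (only option left). Remove V from Omar.
So Omar = P.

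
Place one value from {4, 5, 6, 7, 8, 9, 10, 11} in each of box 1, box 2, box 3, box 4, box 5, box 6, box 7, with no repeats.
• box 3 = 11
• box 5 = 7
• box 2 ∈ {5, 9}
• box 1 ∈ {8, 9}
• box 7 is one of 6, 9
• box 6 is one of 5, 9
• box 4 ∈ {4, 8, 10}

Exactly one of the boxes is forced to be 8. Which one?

box 1

box 3 has just one choice, so box 3 = 11.
box 5's domain is down to {7}, so box 5 = 7.
box 2 and box 6 between them cover only {5, 9} — a naked pair. Remove those values from box 1, box 7.
So 8 goes to box 1.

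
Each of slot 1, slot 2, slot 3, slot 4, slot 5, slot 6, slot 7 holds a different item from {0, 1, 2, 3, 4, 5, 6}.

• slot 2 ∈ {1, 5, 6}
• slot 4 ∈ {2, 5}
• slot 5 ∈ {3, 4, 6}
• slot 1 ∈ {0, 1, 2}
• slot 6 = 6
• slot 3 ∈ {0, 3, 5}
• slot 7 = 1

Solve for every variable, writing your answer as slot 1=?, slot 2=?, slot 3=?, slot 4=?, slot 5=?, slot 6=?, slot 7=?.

slot 1=0, slot 2=5, slot 3=3, slot 4=2, slot 5=4, slot 6=6, slot 7=1

slot 6 must be 6 (only option left). So slot 2, slot 5 can't be 6.
slot 7 has just one choice, so slot 7 = 1. Strike 1 from slot 1, slot 2.
slot 2's domain is down to {5}, so slot 2 = 5. So slot 3, slot 4 can't be 5.
That leaves slot 4 = 2. So slot 1 can't be 2.
That leaves slot 1 = 0. Strike 0 from slot 3.
That leaves slot 3 = 3. Strike 3 from slot 5.
slot 5 has just one choice, so slot 5 = 4.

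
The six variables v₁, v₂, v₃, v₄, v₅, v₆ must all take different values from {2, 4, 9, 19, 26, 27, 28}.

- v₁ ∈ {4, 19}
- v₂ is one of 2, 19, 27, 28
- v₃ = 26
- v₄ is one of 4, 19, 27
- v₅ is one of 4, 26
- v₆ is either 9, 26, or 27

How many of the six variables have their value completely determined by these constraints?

5

v₃ must be 26 (only option left). Strike 26 from v₅, v₆.
v₅'s domain is down to {4}, so v₅ = 4. Strike 4 from v₁, v₄.
v₁ has just one choice, so v₁ = 19. Strike 19 from v₂, v₄.
v₄'s domain is down to {27}, so v₄ = 27. Remove 27 from v₂, v₆.
v₆'s domain is down to {9}, so v₆ = 9.
Determined: v₁=19, v₃=26, v₄=27, v₅=4, v₆=9. The other variables each still have more than one consistent value. That makes 5.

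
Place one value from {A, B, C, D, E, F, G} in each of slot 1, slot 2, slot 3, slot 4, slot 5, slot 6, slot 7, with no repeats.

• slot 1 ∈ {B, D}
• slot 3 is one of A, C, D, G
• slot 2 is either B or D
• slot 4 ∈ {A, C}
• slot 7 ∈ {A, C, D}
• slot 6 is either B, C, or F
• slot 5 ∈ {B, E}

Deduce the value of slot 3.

G

The 7 variables together cover exactly {A, B, C, D, E, F, G} — 7 values for 7 variables — and E appears only in slot 5's list, so slot 5 = E.
The 6 still-open variables draw from only 6 values {A, B, C, D, F, G}, so each is used; only slot 6 can be F, hence slot 6 = F.
The 5 still-open variables together cover exactly {A, B, C, D, G} — 5 values for 5 variables — and G appears only in slot 3's list, so slot 3 = G.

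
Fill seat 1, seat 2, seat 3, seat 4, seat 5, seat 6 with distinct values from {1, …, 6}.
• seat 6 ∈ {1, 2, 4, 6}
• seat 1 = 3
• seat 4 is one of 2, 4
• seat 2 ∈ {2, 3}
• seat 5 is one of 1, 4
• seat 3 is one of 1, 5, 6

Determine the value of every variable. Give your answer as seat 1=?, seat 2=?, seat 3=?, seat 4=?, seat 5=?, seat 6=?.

seat 1=3, seat 2=2, seat 3=5, seat 4=4, seat 5=1, seat 6=6

seat 1 must be 3 (only option left). So seat 2 can't be 3.
seat 2 must be 2 (only option left). So seat 4, seat 6 can't be 2.
That leaves seat 4 = 4. Eliminate 4 elsewhere: seat 5, seat 6.
seat 5's domain is down to {1}, so seat 5 = 1. Strike 1 from seat 3, seat 6.
seat 6 has just one choice, so seat 6 = 6. So seat 3 can't be 6.
seat 3's domain is down to {5}, so seat 3 = 5.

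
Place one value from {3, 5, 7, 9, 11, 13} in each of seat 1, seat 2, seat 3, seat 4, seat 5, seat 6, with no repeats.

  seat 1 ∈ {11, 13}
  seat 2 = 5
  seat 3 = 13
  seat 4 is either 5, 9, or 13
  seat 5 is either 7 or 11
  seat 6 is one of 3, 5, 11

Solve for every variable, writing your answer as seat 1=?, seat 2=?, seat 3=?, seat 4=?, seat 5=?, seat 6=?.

seat 1=11, seat 2=5, seat 3=13, seat 4=9, seat 5=7, seat 6=3

seat 2 has just one choice, so seat 2 = 5. Strike 5 from seat 4, seat 6.
seat 3's domain is down to {13}, so seat 3 = 13. Remove 13 from seat 1, seat 4.
seat 4's domain is down to {9}, so seat 4 = 9.
That leaves seat 1 = 11. Remove 11 from seat 5, seat 6.
seat 5's domain is down to {7}, so seat 5 = 7.
That leaves seat 6 = 3.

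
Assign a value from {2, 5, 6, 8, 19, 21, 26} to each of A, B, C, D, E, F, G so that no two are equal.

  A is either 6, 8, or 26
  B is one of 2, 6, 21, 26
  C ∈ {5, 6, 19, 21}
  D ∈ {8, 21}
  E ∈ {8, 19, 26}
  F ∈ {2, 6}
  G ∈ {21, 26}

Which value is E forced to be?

19

The 7 variables together cover exactly {2, 5, 6, 8, 19, 21, 26} — 7 values for 7 variables — and 5 appears only in C's list, so C = 5.
The 6 still-open variables together cover exactly {2, 6, 8, 19, 21, 26} — 6 values for 6 variables — and 19 appears only in E's list, so E = 19.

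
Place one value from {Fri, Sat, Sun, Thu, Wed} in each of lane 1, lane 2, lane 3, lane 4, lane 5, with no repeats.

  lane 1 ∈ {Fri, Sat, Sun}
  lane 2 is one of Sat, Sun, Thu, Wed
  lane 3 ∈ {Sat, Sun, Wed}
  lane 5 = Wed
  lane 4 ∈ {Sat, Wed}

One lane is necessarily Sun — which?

lane 3

lane 5 must be Wed (only option left). Strike Wed from lane 2, lane 3, lane 4.
lane 4 has just one choice, so lane 4 = Sat. Eliminate Sat elsewhere: lane 1, lane 2, lane 3.
So Sun goes to lane 3.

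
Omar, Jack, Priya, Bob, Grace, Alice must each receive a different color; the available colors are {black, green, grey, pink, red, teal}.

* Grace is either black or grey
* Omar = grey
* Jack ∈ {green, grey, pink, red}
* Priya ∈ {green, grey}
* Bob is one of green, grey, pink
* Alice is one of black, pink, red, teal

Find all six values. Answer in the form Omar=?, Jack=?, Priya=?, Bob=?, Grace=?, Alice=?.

Omar's domain is down to {grey}, so Omar = grey. Remove grey from Jack, Priya, Bob, Grace.
That leaves Priya = green. Eliminate green elsewhere: Jack, Bob.
Bob has just one choice, so Bob = pink. Eliminate pink elsewhere: Jack, Alice.
Grace's domain is down to {black}, so Grace = black. So Alice can't be black.
That leaves Jack = red. Eliminate red elsewhere: Alice.
Alice must be teal (only option left).

Omar=grey, Jack=red, Priya=green, Bob=pink, Grace=black, Alice=teal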